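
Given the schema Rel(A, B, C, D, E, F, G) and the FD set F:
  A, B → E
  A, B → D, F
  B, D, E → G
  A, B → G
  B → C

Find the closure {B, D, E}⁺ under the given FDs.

{B, C, D, E, G}

Start with {B, D, E}.
B, D, E → G applies; add {G} → now {B, D, E, G}.
B → C applies; add {C} → now {B, C, D, E, G}.
No further FD applies.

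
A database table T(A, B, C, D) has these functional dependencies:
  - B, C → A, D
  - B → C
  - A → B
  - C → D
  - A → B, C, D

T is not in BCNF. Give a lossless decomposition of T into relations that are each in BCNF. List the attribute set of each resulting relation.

{A, B, C}; {C, D}

Candidate keys of the original relation: {A}, {B}.
Within {A, B, C, D}: {C}⁺ ∩ {A, B, C, D} = {C, D}, not the whole set, so C → D violates BCNF; decompose into {C, D} and {A, B, C}.
{C, D} has no BCNF violation.
{A, B, C} has no BCNF violation.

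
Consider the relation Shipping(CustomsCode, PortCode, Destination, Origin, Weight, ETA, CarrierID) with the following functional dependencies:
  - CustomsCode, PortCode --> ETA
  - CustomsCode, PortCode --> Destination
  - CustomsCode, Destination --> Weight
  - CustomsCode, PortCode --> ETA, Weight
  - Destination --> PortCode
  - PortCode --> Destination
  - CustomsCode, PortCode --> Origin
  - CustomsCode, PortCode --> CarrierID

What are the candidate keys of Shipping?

No FD produces {CustomsCode}, so it must be in every candidate key.
{CustomsCode, Destination}⁺ = {CarrierID, CustomsCode, Destination, ETA, Origin, PortCode, Weight} — all of the relation — so {CustomsCode, Destination} is a candidate key.
{CustomsCode, PortCode}⁺ = {CarrierID, CustomsCode, Destination, ETA, Origin, PortCode, Weight} — all of the relation — so {CustomsCode, PortCode} is a candidate key.
These are minimal and exhaustive — every other superkey contains one of them.

{CustomsCode, Destination}, {CustomsCode, PortCode}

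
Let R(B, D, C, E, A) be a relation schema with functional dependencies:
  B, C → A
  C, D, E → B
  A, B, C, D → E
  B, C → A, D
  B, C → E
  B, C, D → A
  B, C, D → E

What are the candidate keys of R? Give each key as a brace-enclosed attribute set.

{B, C}, {C, D, E}

{C} never appears on the right of any FD, so every key must include it.
{B, C}⁺ = {A, B, C, D, E}, which is every attribute, so {B, C} is a candidate key.
{C, D, E}⁺ = {A, B, C, D, E}, which is every attribute, so {C, D, E} is a candidate key.
Any other superkey properly contains one of these, so there are no further candidate keys.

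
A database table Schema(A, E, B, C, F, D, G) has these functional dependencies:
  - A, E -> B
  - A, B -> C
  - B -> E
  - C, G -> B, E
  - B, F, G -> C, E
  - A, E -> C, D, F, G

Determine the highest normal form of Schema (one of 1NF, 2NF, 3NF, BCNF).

3NF

Candidate keys: {A, B}, {A, C, G}, {A, E}. Prime attributes: {A, B, C, E, G}.
For B -> E we have {B}⁺ = {B, E}; {B} is not a superkey, so BCNF fails.
Since {E} ⊆ prime attributes and every other non-superkey FD also has a prime right side, the schema is in 3NF.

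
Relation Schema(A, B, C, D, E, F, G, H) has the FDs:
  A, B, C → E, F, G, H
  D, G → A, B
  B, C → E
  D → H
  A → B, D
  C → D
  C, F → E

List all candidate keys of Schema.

{A, C}, {C, G}

Attributes never on any right-hand side: {C} — every candidate key must contain it.
Closure of {A, C} is {A, B, C, D, E, F, G, H}, the whole schema; {A, C} is a candidate key.
Closure of {C, G} is {A, B, C, D, E, F, G, H}, the whole schema; {C, G} is a candidate key.
No proper subset of any of these is a key, and no other minimal superkey exists.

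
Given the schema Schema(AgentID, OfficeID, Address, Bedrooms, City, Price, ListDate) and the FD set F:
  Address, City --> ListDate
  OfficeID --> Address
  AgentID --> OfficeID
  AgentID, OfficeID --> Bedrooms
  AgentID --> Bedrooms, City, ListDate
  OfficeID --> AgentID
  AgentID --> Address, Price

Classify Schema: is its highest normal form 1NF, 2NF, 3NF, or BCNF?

Candidate keys: {AgentID}, {OfficeID}. Prime attributes: {AgentID, OfficeID}.
For Address, City --> ListDate we have {Address, City}⁺ = {Address, City, ListDate}; {Address, City} is not a superkey, so BCNF fails.
Address, City --> ListDate has non-prime {ListDate} on the right and a non-superkey on the left, so 3NF fails.
All keys have size 1, which rules out partial dependencies — 2NF is satisfied.

2NF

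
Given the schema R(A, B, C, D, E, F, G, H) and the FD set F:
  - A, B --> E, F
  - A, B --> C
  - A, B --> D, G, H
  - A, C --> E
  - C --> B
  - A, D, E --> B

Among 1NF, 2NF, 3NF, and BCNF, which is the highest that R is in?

Candidate keys: {A, B}, {A, C}, {A, D, E}. Prime attributes: {A, B, C, D, E}.
For C --> B we have {C}⁺ = {B, C}; {C} is not a superkey, so BCNF fails.
But every attribute on its right side ({B}) is prime, and the same holds for every other non-superkey FD, so 3NF still holds.

3NF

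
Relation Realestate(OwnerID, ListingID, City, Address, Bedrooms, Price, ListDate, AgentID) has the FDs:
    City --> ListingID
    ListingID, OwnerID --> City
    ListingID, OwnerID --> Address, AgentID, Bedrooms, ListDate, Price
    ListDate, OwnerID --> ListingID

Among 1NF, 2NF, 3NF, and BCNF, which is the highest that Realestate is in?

Candidate keys: {City, OwnerID}, {ListDate, OwnerID}, {ListingID, OwnerID}. Prime attributes: {City, ListDate, ListingID, OwnerID}.
City --> ListingID breaks BCNF: {City}⁺ = {City, ListingID}, so {City} is not a superkey.
But every attribute on its right side ({ListingID}) is prime, and the same holds for every other non-superkey FD, so 3NF still holds.

3NF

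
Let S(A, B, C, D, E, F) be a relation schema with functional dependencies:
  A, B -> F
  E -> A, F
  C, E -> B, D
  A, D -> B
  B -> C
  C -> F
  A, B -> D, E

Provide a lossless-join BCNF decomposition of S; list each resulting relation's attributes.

{A, E, F}; {B, C}; {B, D, E}

Candidate keys of the original relation: {A, B}, {A, D}, {B, E}, {C, E}, {D, E}.
{A, B, C, D, E, F}: {E} determines {A, E, F} here but is not a superkey — split on E -> A, F, giving {A, E, F} and {B, C, D, E}.
{A, E, F} has no BCNF violation.
{B, C, D, E}: {B} determines {B, C} here but is not a superkey — split on B -> C, giving {B, C} and {B, D, E}.
{B, C} has no BCNF violation.
{B, D, E} has no BCNF violation.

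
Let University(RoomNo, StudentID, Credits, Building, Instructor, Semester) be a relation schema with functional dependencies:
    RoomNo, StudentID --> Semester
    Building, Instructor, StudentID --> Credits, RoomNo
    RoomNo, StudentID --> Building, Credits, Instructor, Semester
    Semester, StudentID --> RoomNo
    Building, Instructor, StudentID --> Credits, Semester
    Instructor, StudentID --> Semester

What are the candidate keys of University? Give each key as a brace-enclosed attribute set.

{Instructor, StudentID}, {RoomNo, StudentID}, {Semester, StudentID}

{StudentID} never appears on the right of any FD, so every key must include it.
{Instructor, StudentID} is a candidate key since {Instructor, StudentID}⁺ = {Building, Credits, Instructor, RoomNo, Semester, StudentID} covers every attribute.
{RoomNo, StudentID} is a candidate key since {RoomNo, StudentID}⁺ = {Building, Credits, Instructor, RoomNo, Semester, StudentID} covers every attribute.
{Semester, StudentID} is a candidate key since {Semester, StudentID}⁺ = {Building, Credits, Instructor, RoomNo, Semester, StudentID} covers every attribute.
No proper subset of any of these is a key, and no other minimal superkey exists.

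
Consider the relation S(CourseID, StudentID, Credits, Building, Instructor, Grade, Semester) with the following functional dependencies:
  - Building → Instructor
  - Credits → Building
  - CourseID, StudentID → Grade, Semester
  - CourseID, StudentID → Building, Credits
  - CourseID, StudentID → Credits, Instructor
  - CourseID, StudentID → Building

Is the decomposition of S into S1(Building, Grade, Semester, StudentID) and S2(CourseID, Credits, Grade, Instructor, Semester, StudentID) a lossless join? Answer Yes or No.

The shared attributes are {Grade, Semester, StudentID} and {Grade, Semester, StudentID}⁺ = {Grade, Semester, StudentID}.
Neither S1 nor S2 is contained in that closure, so the decomposition is lossy.

No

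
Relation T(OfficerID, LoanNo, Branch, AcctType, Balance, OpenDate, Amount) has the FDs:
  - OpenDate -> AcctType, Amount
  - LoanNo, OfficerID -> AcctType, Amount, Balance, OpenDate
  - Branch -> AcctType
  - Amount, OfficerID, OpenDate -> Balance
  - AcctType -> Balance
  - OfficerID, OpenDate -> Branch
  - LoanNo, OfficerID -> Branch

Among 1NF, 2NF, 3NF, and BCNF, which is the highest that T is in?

Candidate key: {LoanNo, OfficerID}. Prime attributes: {LoanNo, OfficerID}.
OpenDate -> AcctType, Amount breaks BCNF: {OpenDate}⁺ = {AcctType, Amount, Balance, OpenDate}, so {OpenDate} is not a superkey.
OpenDate -> AcctType, Amount determines the non-prime attributes {AcctType, Amount} from a non-superkey — 3NF is violated.
No proper subset of a key has a non-prime attribute in its closure, so there is no partial dependency; 2NF holds.

2NF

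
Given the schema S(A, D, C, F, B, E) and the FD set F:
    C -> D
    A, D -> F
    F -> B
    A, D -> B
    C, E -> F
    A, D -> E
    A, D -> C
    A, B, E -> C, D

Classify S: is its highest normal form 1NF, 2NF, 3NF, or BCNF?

Candidate keys: {A, B, E}, {A, C}, {A, D}, {A, E, F}. Prime attributes: {A, B, C, D, E, F}.
C -> D breaks BCNF: {C}⁺ = {C, D}, so {C} is not a superkey.
Since {D} ⊆ prime attributes and every other non-superkey FD also has a prime right side, the schema is in 3NF.

3NF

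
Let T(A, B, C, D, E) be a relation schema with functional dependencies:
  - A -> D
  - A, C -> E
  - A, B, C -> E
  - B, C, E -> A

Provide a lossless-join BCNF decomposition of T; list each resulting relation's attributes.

Candidate keys of the original relation: {A, B, C}, {B, C, E}.
Within {A, B, C, D, E}: {A}⁺ ∩ {A, B, C, D, E} = {A, D}, not the whole set, so A -> D violates BCNF; decompose into {A, D} and {A, B, C, E}.
{A, D}: every determinant is a superkey — BCNF.
Within {A, B, C, E}: {A, C}⁺ ∩ {A, B, C, E} = {A, C, E}, not the whole set, so A, C -> E violates BCNF; decompose into {A, C, E} and {A, B, C}.
{A, C, E}: every determinant is a superkey — BCNF.
{A, B, C}: every determinant is a superkey — BCNF.

{A, B, C}; {A, C, E}; {A, D}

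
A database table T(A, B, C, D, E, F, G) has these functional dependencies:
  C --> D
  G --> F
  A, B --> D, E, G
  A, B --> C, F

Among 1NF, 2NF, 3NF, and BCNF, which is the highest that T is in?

Candidate key: {A, B}. Prime attributes: {A, B}.
C --> D breaks BCNF: {C}⁺ = {C, D}, so {C} is not a superkey.
C --> D determines the non-prime attribute {D} from a non-superkey — 3NF is violated.
Checking every proper subset of each key, none determines a non-prime attribute — 2NF is satisfied.

2NF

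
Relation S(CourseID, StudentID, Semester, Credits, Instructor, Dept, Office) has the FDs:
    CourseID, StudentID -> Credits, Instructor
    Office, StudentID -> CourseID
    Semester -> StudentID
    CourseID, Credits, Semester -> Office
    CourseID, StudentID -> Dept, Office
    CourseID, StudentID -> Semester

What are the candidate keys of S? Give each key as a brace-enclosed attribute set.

{CourseID, Semester}⁺ = {CourseID, Credits, Dept, Instructor, Office, Semester, StudentID} — all of the relation — so {CourseID, Semester} is a candidate key.
{CourseID, StudentID}⁺ = {CourseID, Credits, Dept, Instructor, Office, Semester, StudentID} — all of the relation — so {CourseID, StudentID} is a candidate key.
{Office, Semester}⁺ = {CourseID, Credits, Dept, Instructor, Office, Semester, StudentID} — all of the relation — so {Office, Semester} is a candidate key.
{Office, StudentID}⁺ = {CourseID, Credits, Dept, Instructor, Office, Semester, StudentID} — all of the relation — so {Office, StudentID} is a candidate key.
No proper subset of any of these is a key, and no other minimal superkey exists.

{CourseID, Semester}, {CourseID, StudentID}, {Office, Semester}, {Office, StudentID}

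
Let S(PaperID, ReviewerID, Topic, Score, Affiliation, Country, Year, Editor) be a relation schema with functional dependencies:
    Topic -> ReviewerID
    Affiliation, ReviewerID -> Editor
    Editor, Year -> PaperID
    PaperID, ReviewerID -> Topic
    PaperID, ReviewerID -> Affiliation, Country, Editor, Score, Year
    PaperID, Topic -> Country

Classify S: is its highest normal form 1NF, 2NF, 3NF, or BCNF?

Candidate keys: {Affiliation, ReviewerID, Year}, {Affiliation, Topic, Year}, {Editor, ReviewerID, Year}, {Editor, Topic, Year}, {PaperID, ReviewerID}, {PaperID, Topic}. Prime attributes: {Affiliation, Editor, PaperID, ReviewerID, Topic, Year}.
Topic -> ReviewerID: {Topic}⁺ = {ReviewerID, Topic}, which is not all of the attributes, so the left side is not a superkey — BCNF is violated.
But every attribute on its right side ({ReviewerID}) is prime, and the same holds for every other non-superkey FD, so 3NF still holds.

3NF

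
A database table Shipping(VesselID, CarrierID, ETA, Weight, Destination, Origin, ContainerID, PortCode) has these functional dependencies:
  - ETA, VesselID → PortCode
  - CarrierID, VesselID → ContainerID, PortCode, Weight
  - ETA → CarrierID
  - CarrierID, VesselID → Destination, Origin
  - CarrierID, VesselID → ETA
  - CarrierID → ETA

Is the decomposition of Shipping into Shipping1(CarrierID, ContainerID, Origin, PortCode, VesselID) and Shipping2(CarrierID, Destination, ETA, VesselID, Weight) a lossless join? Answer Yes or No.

The shared attributes are {CarrierID, VesselID} and {CarrierID, VesselID}⁺ = {CarrierID, ContainerID, Destination, ETA, Origin, PortCode, VesselID, Weight}.
Shipping1 is contained in that closure, so Shipping1 ∩ Shipping2 → Shipping1 holds and the join is lossless.

Yes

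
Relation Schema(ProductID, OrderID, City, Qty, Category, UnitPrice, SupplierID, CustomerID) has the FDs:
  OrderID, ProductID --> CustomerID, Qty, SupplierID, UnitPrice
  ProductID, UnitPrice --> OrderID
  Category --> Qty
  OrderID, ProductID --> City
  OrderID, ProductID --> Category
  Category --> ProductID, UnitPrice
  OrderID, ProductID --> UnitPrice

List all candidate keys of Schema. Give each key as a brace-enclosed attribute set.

{Category}, {OrderID, ProductID}, {ProductID, UnitPrice}

{Category} is a candidate key since {Category}⁺ = {Category, City, CustomerID, OrderID, ProductID, Qty, SupplierID, UnitPrice} covers every attribute.
{OrderID, ProductID} is a candidate key since {OrderID, ProductID}⁺ = {Category, City, CustomerID, OrderID, ProductID, Qty, SupplierID, UnitPrice} covers every attribute.
{ProductID, UnitPrice} is a candidate key since {ProductID, UnitPrice}⁺ = {Category, City, CustomerID, OrderID, ProductID, Qty, SupplierID, UnitPrice} covers every attribute.
These are minimal and exhaustive — every other superkey contains one of them.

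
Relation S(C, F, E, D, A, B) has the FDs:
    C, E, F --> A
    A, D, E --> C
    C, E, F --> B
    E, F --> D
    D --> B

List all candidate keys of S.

No FD produces {E, F}, so they must be in every candidate key.
Closure of {A, E, F} is {A, B, C, D, E, F}, the whole schema; {A, E, F} is a candidate key.
Closure of {C, E, F} is {A, B, C, D, E, F}, the whole schema; {C, E, F} is a candidate key.
Any other superkey properly contains one of these, so there are no further candidate keys.

{A, E, F}, {C, E, F}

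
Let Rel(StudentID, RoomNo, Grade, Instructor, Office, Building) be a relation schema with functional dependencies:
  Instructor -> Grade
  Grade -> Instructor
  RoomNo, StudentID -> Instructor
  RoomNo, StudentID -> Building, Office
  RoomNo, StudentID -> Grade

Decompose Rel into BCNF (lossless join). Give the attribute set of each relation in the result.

Candidate key of the original relation: {RoomNo, StudentID}.
In {Building, Grade, Instructor, Office, RoomNo, StudentID}, {Instructor} is not a superkey ({Instructor}⁺ restricted to this set is {Grade, Instructor}), so split on Instructor -> Grade into {Grade, Instructor} and {Building, Instructor, Office, RoomNo, StudentID}.
{Grade, Instructor} is in BCNF.
{Building, Instructor, Office, RoomNo, StudentID} is in BCNF.

{Building, Instructor, Office, RoomNo, StudentID}; {Grade, Instructor}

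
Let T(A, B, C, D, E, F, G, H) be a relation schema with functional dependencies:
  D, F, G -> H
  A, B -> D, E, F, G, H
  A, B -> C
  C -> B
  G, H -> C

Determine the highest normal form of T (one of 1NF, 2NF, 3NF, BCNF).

3NF

Candidate keys: {A, B}, {A, C}, {A, D, F, G}, {A, G, H}. Prime attributes: {A, B, C, D, F, G, H}.
D, F, G -> H breaks BCNF: {D, F, G}⁺ = {B, C, D, F, G, H}, so {D, F, G} is not a superkey.
Its right-hand attributes {H} are all prime, as are those of every other non-superkey FD — the relation is in 3NF.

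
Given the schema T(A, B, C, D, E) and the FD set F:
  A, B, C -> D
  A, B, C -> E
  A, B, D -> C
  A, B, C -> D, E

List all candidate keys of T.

{A, B, C}, {A, B, D}

Attributes never on any right-hand side: {A, B} — every candidate key must contain all of them.
{A, B, C}⁺ = {A, B, C, D, E}, which is every attribute, so {A, B, C} is a candidate key.
{A, B, D}⁺ = {A, B, C, D, E}, which is every attribute, so {A, B, D} is a candidate key.
Any other superkey properly contains one of these, so there are no further candidate keys.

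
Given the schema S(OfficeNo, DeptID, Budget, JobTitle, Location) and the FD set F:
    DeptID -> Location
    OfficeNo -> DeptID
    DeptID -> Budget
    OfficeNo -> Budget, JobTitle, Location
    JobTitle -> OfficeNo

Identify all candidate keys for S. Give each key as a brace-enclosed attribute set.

{JobTitle}, {OfficeNo}

{JobTitle} is a candidate key since {JobTitle}⁺ = {Budget, DeptID, JobTitle, Location, OfficeNo} covers every attribute.
{OfficeNo} is a candidate key since {OfficeNo}⁺ = {Budget, DeptID, JobTitle, Location, OfficeNo} covers every attribute.
No proper subset of any of these is a key, and no other minimal superkey exists.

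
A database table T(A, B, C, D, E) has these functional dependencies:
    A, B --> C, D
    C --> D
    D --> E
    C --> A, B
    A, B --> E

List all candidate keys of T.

{C}⁺ = {A, B, C, D, E}, which is every attribute, so {C} is a candidate key.
{A, B}⁺ = {A, B, C, D, E}, which is every attribute, so {A, B} is a candidate key.
These are minimal and exhaustive — every other superkey contains one of them.

{A, B}, {C}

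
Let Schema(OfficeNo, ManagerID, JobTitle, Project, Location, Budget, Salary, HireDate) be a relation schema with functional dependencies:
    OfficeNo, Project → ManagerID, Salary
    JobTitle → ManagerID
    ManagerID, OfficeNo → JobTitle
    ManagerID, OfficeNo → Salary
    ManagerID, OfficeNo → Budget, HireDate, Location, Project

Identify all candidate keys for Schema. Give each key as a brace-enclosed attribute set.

{JobTitle, OfficeNo}, {ManagerID, OfficeNo}, {OfficeNo, Project}

Attributes never on any right-hand side: {OfficeNo} — every candidate key must contain it.
{JobTitle, OfficeNo}⁺ = {Budget, HireDate, JobTitle, Location, ManagerID, OfficeNo, Project, Salary}, which is every attribute, so {JobTitle, OfficeNo} is a candidate key.
{ManagerID, OfficeNo}⁺ = {Budget, HireDate, JobTitle, Location, ManagerID, OfficeNo, Project, Salary}, which is every attribute, so {ManagerID, OfficeNo} is a candidate key.
{OfficeNo, Project}⁺ = {Budget, HireDate, JobTitle, Location, ManagerID, OfficeNo, Project, Salary}, which is every attribute, so {OfficeNo, Project} is a candidate key.
These are minimal and exhaustive — every other superkey contains one of them.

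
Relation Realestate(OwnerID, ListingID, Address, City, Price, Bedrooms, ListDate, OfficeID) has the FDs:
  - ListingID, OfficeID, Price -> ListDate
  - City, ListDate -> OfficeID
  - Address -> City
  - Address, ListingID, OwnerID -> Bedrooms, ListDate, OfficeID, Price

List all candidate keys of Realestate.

{Address, ListingID, OwnerID}

{Address, ListingID, OwnerID} never appear on the right of any FD, so every key must include all of them.
{Address, ListingID, OwnerID}⁺ = {Address, Bedrooms, City, ListDate, ListingID, OfficeID, OwnerID, Price}, which is every attribute, so {Address, ListingID, OwnerID} is a candidate key.
Every other attribute set either contains this one or has a smaller closure.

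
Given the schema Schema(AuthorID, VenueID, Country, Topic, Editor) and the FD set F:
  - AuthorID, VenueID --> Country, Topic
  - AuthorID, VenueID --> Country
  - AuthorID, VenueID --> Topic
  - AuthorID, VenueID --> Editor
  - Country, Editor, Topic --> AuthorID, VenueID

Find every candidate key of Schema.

{AuthorID, VenueID}, {Country, Editor, Topic}

{AuthorID, VenueID}⁺ = {AuthorID, Country, Editor, Topic, VenueID} — all of the relation — so {AuthorID, VenueID} is a candidate key.
{Country, Editor, Topic}⁺ = {AuthorID, Country, Editor, Topic, VenueID} — all of the relation — so {Country, Editor, Topic} is a candidate key.
Any other superkey properly contains one of these, so there are no further candidate keys.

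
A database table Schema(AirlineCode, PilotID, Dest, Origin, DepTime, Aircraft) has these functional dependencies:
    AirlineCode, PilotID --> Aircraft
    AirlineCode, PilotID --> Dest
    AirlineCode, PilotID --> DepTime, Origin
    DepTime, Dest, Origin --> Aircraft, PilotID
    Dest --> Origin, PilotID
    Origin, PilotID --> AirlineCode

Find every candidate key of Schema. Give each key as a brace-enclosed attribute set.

{AirlineCode, PilotID}, {Dest}, {Origin, PilotID}

{Dest}⁺ = {Aircraft, AirlineCode, DepTime, Dest, Origin, PilotID}, which is every attribute, so {Dest} is a candidate key.
{AirlineCode, PilotID}⁺ = {Aircraft, AirlineCode, DepTime, Dest, Origin, PilotID}, which is every attribute, so {AirlineCode, PilotID} is a candidate key.
{Origin, PilotID}⁺ = {Aircraft, AirlineCode, DepTime, Dest, Origin, PilotID}, which is every attribute, so {Origin, PilotID} is a candidate key.
Any other superkey properly contains one of these, so there are no further candidate keys.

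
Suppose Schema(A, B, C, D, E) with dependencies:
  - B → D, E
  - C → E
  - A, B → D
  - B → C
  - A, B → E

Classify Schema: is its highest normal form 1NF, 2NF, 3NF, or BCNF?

1NF

Candidate key: {A, B}. Prime attributes: {A, B}.
B → D, E: {B}⁺ = {B, C, D, E}, which is not all of the attributes, so the left side is not a superkey — BCNF is violated.
B → D, E determines the non-prime attributes {D, E} from a non-superkey — 3NF is violated.
Since {B} ⊂ {A, B} and {B}⁺ ⊇ {C, D, E} with {C, D, E} non-prime, there is a partial dependency; 2NF fails.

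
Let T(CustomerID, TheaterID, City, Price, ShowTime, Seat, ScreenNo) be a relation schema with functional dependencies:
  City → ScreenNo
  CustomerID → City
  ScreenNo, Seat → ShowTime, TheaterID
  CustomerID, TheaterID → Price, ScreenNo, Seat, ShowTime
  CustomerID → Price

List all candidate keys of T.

{CustomerID} never appears on the right of any FD, so every key must include it.
{CustomerID, Seat} is a candidate key since {CustomerID, Seat}⁺ = {City, CustomerID, Price, ScreenNo, Seat, ShowTime, TheaterID} covers every attribute.
{CustomerID, TheaterID} is a candidate key since {CustomerID, TheaterID}⁺ = {City, CustomerID, Price, ScreenNo, Seat, ShowTime, TheaterID} covers every attribute.
No proper subset of any of these is a key, and no other minimal superkey exists.

{CustomerID, Seat}, {CustomerID, TheaterID}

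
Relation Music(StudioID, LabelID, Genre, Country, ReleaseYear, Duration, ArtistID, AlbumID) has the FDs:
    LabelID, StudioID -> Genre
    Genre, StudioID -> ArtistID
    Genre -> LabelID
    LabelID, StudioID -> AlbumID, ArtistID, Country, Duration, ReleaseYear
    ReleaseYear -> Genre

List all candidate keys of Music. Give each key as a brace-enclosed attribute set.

{Genre, StudioID}, {LabelID, StudioID}, {ReleaseYear, StudioID}

{StudioID} never appears on the right of any FD, so every key must include it.
{Genre, StudioID} is a candidate key since {Genre, StudioID}⁺ = {AlbumID, ArtistID, Country, Duration, Genre, LabelID, ReleaseYear, StudioID} covers every attribute.
{LabelID, StudioID} is a candidate key since {LabelID, StudioID}⁺ = {AlbumID, ArtistID, Country, Duration, Genre, LabelID, ReleaseYear, StudioID} covers every attribute.
{ReleaseYear, StudioID} is a candidate key since {ReleaseYear, StudioID}⁺ = {AlbumID, ArtistID, Country, Duration, Genre, LabelID, ReleaseYear, StudioID} covers every attribute.
Any other superkey properly contains one of these, so there are no further candidate keys.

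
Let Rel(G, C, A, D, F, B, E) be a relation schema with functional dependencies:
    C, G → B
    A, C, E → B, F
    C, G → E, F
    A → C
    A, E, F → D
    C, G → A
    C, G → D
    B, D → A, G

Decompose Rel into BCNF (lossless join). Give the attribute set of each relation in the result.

Candidate keys of the original relation: {A, E}, {A, G}, {B, D}, {C, G}.
In {A, B, C, D, E, F, G}, {A} is not a superkey ({A}⁺ restricted to this set is {A, C}), so split on A → C into {A, C} and {A, B, D, E, F, G}.
{A, C}: every determinant is a superkey — BCNF.
{A, B, D, E, F, G}: every determinant is a superkey — BCNF.

{A, B, D, E, F, G}; {A, C}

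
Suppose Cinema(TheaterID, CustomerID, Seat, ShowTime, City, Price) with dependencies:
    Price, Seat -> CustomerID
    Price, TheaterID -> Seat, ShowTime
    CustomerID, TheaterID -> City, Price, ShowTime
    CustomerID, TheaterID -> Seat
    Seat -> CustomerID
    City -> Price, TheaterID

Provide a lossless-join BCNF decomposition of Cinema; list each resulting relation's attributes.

{City, Price, Seat, ShowTime, TheaterID}; {CustomerID, Seat}

Candidate keys of the original relation: {City}, {CustomerID, TheaterID}, {Price, TheaterID}, {Seat, TheaterID}.
{City, CustomerID, Price, Seat, ShowTime, TheaterID}: {Price, Seat} determines {CustomerID, Price, Seat} here but is not a superkey — split on Price, Seat -> CustomerID, giving {CustomerID, Price, Seat} and {City, Price, Seat, ShowTime, TheaterID}.
{CustomerID, Price, Seat}: {Seat} determines {CustomerID, Seat} here but is not a superkey — split on Seat -> CustomerID, giving {CustomerID, Seat} and {Price, Seat}.
{CustomerID, Seat} has no BCNF violation.
{Price, Seat} has no BCNF violation.
{City, Price, Seat, ShowTime, TheaterID} has no BCNF violation.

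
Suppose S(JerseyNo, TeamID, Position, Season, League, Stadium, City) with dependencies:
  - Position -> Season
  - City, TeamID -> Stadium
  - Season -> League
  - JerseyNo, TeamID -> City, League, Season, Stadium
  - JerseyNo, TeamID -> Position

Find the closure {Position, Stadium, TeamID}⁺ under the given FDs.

{League, Position, Season, Stadium, TeamID}

Start with {Position, Stadium, TeamID}.
Position -> Season applies; add {Season} → now {Position, Season, Stadium, TeamID}.
Season -> League applies; add {League} → now {League, Position, Season, Stadium, TeamID}.
No further FD applies.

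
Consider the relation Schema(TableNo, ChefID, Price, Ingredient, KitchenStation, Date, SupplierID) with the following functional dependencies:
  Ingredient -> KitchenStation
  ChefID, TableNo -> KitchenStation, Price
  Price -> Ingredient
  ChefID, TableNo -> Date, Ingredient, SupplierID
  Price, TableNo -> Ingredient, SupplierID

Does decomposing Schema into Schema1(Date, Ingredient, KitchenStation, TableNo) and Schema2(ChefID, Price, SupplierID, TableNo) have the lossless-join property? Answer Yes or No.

The shared attributes are {TableNo} and {TableNo}⁺ = {TableNo}.
Neither Schema1 nor Schema2 is contained in that closure, so the decomposition is lossy.

No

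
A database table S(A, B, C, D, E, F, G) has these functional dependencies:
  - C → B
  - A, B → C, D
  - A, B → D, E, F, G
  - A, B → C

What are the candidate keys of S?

Attributes never on any right-hand side: {A} — every candidate key must contain it.
{A, B} is a candidate key since {A, B}⁺ = {A, B, C, D, E, F, G} covers every attribute.
{A, C} is a candidate key since {A, C}⁺ = {A, B, C, D, E, F, G} covers every attribute.
No proper subset of any of these is a key, and no other minimal superkey exists.

{A, B}, {A, C}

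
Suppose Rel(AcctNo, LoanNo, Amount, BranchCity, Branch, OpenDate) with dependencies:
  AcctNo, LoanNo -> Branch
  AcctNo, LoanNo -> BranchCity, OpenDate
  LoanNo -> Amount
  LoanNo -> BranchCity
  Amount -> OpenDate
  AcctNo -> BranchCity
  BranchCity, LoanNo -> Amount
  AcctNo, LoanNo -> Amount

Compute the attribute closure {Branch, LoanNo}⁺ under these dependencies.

{Amount, Branch, BranchCity, LoanNo, OpenDate}

Start with {Branch, LoanNo}.
LoanNo -> Amount applies; add {Amount} → now {Amount, Branch, LoanNo}.
LoanNo -> BranchCity applies; add {BranchCity} → now {Amount, Branch, BranchCity, LoanNo}.
Amount -> OpenDate applies; add {OpenDate} → now {Amount, Branch, BranchCity, LoanNo, OpenDate}.
No further FD applies.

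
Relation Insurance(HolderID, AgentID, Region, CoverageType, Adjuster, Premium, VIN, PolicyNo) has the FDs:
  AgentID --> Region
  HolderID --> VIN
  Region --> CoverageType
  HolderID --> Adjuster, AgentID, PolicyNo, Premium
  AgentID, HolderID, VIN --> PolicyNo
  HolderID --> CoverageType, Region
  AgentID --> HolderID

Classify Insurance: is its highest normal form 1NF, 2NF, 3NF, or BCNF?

2NF

Candidate keys: {AgentID}, {HolderID}. Prime attributes: {AgentID, HolderID}.
Region --> CoverageType breaks BCNF: {Region}⁺ = {CoverageType, Region}, so {Region} is not a superkey.
Region --> CoverageType has non-prime {CoverageType} on the right and a non-superkey on the left, so 3NF fails.
All keys have size 1, which rules out partial dependencies — 2NF is satisfied.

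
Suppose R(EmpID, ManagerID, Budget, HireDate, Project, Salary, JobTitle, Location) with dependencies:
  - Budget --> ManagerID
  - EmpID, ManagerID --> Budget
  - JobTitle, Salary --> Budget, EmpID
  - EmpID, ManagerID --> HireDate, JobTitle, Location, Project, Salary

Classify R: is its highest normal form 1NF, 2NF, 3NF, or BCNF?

3NF

Candidate keys: {Budget, EmpID}, {EmpID, ManagerID}, {JobTitle, Salary}. Prime attributes: {Budget, EmpID, JobTitle, ManagerID, Salary}.
Budget --> ManagerID breaks BCNF: {Budget}⁺ = {Budget, ManagerID}, so {Budget} is not a superkey.
Its right-hand attributes {ManagerID} are all prime, as are those of every other non-superkey FD — the relation is in 3NF.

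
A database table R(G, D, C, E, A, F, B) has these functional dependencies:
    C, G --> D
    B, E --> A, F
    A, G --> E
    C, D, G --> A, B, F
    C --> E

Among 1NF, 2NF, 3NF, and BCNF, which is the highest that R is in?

Candidate key: {C, G}. Prime attributes: {C, G}.
B, E --> A, F: {B, E}⁺ = {A, B, E, F}, which is not all of the attributes, so the left side is not a superkey — BCNF is violated.
B, E --> A, F has non-prime {A, F} on the right and a non-superkey on the left, so 3NF fails.
Since {C} ⊂ {C, G} and {C}⁺ ⊇ {E} with {E} non-prime, there is a partial dependency; 2NF fails.

1NF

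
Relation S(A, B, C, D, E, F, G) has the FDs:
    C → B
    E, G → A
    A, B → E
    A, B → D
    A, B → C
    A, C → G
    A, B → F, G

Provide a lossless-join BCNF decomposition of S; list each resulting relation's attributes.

Candidate keys of the original relation: {A, B}, {A, C}, {B, E, G}, {C, E, G}.
Within {A, B, C, D, E, F, G}: {C}⁺ ∩ {A, B, C, D, E, F, G} = {B, C}, not the whole set, so C → B violates BCNF; decompose into {B, C} and {A, C, D, E, F, G}.
{B, C}: every determinant is a superkey — BCNF.
Within {A, C, D, E, F, G}: {E, G}⁺ ∩ {A, C, D, E, F, G} = {A, E, G}, not the whole set, so E, G → A violates BCNF; decompose into {A, E, G} and {C, D, E, F, G}.
{A, E, G}: every determinant is a superkey — BCNF.
{C, D, E, F, G}: every determinant is a superkey — BCNF.

{A, E, G}; {B, C}; {C, D, E, F, G}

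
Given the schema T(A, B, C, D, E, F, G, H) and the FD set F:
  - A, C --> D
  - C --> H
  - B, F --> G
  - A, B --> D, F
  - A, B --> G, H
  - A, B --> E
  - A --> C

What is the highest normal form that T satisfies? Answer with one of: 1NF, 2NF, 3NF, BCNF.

Candidate key: {A, B}. Prime attributes: {A, B}.
For A, C --> D we have {A, C}⁺ = {A, C, D, H}; {A, C} is not a superkey, so BCNF fails.
Because {D} is non-prime and the left side of A, C --> D is not a superkey, the relation is not in 3NF.
Since {A} ⊂ {A, B} and {A}⁺ ⊇ {C, D, H} with {C, D, H} non-prime, there is a partial dependency; 2NF fails.

1NF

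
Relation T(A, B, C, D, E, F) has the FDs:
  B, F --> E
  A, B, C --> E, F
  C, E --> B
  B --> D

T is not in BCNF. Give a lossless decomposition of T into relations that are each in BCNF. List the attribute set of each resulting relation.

{A, B, C, F}; {B, D}; {B, E, F}

Candidate keys of the original relation: {A, B, C}, {A, C, E}.
{A, B, C, D, E, F}: {B, F} determines {B, D, E, F} here but is not a superkey — split on B, F --> D, E, giving {B, D, E, F} and {A, B, C, F}.
{B, D, E, F}: {B} determines {B, D} here but is not a superkey — split on B --> D, giving {B, D} and {B, E, F}.
{B, D} is in BCNF.
{B, E, F} is in BCNF.
{A, B, C, F} is in BCNF.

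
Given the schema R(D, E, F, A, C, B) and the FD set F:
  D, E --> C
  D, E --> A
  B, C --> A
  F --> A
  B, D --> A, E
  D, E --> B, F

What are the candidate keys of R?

{B, D}, {D, E}

Attributes never on any right-hand side: {D} — every candidate key must contain it.
{B, D}⁺ = {A, B, C, D, E, F} — all of the relation — so {B, D} is a candidate key.
{D, E}⁺ = {A, B, C, D, E, F} — all of the relation — so {D, E} is a candidate key.
No proper subset of any of these is a key, and no other minimal superkey exists.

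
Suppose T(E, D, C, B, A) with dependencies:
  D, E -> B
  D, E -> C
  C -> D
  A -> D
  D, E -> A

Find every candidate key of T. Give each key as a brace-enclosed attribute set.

{E} never appears on the right of any FD, so every key must include it.
{A, E}⁺ = {A, B, C, D, E}, which is every attribute, so {A, E} is a candidate key.
{C, E}⁺ = {A, B, C, D, E}, which is every attribute, so {C, E} is a candidate key.
{D, E}⁺ = {A, B, C, D, E}, which is every attribute, so {D, E} is a candidate key.
Any other superkey properly contains one of these, so there are no further candidate keys.

{A, E}, {C, E}, {D, E}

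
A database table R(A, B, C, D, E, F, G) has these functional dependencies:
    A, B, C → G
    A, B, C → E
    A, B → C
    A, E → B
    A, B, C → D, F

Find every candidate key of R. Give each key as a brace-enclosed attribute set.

Attributes never on any right-hand side: {A} — every candidate key must contain it.
{A, B}⁺ = {A, B, C, D, E, F, G}, which is every attribute, so {A, B} is a candidate key.
{A, E}⁺ = {A, B, C, D, E, F, G}, which is every attribute, so {A, E} is a candidate key.
These are minimal and exhaustive — every other superkey contains one of them.

{A, B}, {A, E}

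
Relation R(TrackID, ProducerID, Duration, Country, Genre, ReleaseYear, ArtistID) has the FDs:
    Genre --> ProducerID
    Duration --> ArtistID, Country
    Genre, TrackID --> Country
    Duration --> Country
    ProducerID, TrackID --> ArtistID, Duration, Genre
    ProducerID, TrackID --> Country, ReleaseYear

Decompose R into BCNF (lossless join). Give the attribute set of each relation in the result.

{ArtistID, Country, Duration}; {Duration, Genre, ReleaseYear, TrackID}; {Genre, ProducerID}

Candidate keys of the original relation: {Genre, TrackID}, {ProducerID, TrackID}.
{ArtistID, Country, Duration, Genre, ProducerID, ReleaseYear, TrackID}: {Genre} determines {Genre, ProducerID} here but is not a superkey — split on Genre --> ProducerID, giving {Genre, ProducerID} and {ArtistID, Country, Duration, Genre, ReleaseYear, TrackID}.
{Genre, ProducerID}: every determinant is a superkey — BCNF.
{ArtistID, Country, Duration, Genre, ReleaseYear, TrackID}: {Duration} determines {ArtistID, Country, Duration} here but is not a superkey — split on Duration --> ArtistID, Country, giving {ArtistID, Country, Duration} and {Duration, Genre, ReleaseYear, TrackID}.
{ArtistID, Country, Duration}: every determinant is a superkey — BCNF.
{Duration, Genre, ReleaseYear, TrackID}: every determinant is a superkey — BCNF.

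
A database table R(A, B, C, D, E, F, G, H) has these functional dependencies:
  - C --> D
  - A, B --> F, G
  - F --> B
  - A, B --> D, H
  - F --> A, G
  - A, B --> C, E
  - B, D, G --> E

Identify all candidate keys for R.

{F}⁺ = {A, B, C, D, E, F, G, H}, which is every attribute, so {F} is a candidate key.
{A, B}⁺ = {A, B, C, D, E, F, G, H}, which is every attribute, so {A, B} is a candidate key.
These are minimal and exhaustive — every other superkey contains one of them.

{A, B}, {F}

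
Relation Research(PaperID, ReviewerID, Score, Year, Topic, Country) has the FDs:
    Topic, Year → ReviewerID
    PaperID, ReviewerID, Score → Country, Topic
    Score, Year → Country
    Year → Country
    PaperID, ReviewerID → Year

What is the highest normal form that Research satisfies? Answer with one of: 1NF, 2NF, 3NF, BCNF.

1NF

Candidate keys: {PaperID, ReviewerID, Score}, {PaperID, Score, Topic, Year}. Prime attributes: {PaperID, ReviewerID, Score, Topic, Year}.
Topic, Year → ReviewerID: {Topic, Year}⁺ = {Country, ReviewerID, Topic, Year}, which is not all of the attributes, so the left side is not a superkey — BCNF is violated.
Because {Country} is non-prime and the left side of Score, Year → Country is not a superkey, the relation is not in 3NF.
The proper key subset {PaperID, ReviewerID} of {PaperID, ReviewerID, Score} determines non-prime {Country}, so the relation is not even in 2NF.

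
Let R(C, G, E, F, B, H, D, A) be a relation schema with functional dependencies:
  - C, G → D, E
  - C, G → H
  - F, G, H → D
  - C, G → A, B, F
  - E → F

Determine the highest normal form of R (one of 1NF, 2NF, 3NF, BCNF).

Candidate key: {C, G}. Prime attributes: {C, G}.
F, G, H → D breaks BCNF: {F, G, H}⁺ = {D, F, G, H}, so {F, G, H} is not a superkey.
F, G, H → D determines the non-prime attribute {D} from a non-superkey — 3NF is violated.
Checking every proper subset of each key, none determines a non-prime attribute — 2NF is satisfied.

2NF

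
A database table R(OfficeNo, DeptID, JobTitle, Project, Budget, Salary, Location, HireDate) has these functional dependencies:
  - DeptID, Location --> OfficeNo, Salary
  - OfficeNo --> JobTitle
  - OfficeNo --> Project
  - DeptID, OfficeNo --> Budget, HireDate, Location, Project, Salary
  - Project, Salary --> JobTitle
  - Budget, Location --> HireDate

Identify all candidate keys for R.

{DeptID, Location}, {DeptID, OfficeNo}

{DeptID} never appears on the right of any FD, so every key must include it.
{DeptID, Location} is a candidate key since {DeptID, Location}⁺ = {Budget, DeptID, HireDate, JobTitle, Location, OfficeNo, Project, Salary} covers every attribute.
{DeptID, OfficeNo} is a candidate key since {DeptID, OfficeNo}⁺ = {Budget, DeptID, HireDate, JobTitle, Location, OfficeNo, Project, Salary} covers every attribute.
No proper subset of any of these is a key, and no other minimal superkey exists.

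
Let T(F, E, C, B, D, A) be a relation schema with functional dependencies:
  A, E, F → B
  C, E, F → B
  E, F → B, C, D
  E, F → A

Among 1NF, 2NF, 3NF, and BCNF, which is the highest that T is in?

Candidate key: {E, F}. Prime attributes: {E, F}.
Each dependency's left side is a superkey — BCNF holds.

BCNF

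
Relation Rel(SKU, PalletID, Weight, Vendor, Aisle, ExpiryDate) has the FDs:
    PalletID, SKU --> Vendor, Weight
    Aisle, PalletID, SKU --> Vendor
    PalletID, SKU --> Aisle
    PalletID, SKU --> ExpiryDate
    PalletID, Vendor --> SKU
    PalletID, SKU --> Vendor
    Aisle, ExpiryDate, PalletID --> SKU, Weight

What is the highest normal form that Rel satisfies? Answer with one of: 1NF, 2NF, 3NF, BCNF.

Candidate keys: {Aisle, ExpiryDate, PalletID}, {PalletID, SKU}, {PalletID, Vendor}. Prime attributes: {Aisle, ExpiryDate, PalletID, SKU, Vendor}.
The left-hand side of every FD is a superkey, so BCNF is satisfied.

BCNF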